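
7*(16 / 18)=56 / 9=6.22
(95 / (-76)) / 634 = -5 / 2536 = -0.00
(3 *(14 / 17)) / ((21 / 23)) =46 / 17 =2.71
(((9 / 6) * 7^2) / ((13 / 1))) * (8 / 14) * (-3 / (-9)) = 14 / 13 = 1.08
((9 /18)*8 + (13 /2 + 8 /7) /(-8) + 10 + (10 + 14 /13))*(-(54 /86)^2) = -25603209 /2692144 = -9.51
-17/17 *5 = -5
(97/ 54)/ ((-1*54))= -0.03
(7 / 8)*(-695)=-4865 / 8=-608.12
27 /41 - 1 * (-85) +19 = 4291 /41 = 104.66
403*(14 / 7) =806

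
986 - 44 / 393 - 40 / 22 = 4254134 / 4323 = 984.07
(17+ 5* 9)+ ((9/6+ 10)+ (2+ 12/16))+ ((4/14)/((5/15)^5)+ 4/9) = 36823/252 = 146.12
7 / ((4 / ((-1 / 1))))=-7 / 4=-1.75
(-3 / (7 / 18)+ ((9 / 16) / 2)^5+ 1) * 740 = -4967.27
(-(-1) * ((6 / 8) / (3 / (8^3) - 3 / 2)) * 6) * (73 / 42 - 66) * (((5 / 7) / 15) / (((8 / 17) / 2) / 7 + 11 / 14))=690944 / 61425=11.25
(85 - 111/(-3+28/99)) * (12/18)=67708/807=83.90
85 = 85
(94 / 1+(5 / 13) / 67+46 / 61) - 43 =2750052 / 53131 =51.76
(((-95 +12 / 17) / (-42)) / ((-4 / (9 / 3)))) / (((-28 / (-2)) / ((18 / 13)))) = -2061 / 12376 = -0.17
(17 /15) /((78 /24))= 68 /195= 0.35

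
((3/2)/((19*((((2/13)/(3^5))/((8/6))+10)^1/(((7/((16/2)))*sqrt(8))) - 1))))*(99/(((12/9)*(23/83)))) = 4017987846873/2911468104296+11480510384343*sqrt(2)/2911468104296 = 6.96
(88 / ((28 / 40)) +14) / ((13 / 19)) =18582 / 91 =204.20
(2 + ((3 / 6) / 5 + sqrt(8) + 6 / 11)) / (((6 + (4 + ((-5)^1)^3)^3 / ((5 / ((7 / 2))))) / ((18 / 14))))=-180*sqrt(2) / 86806069 - 2619 / 954866759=-0.00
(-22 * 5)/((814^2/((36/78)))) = -15/195767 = -0.00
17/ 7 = 2.43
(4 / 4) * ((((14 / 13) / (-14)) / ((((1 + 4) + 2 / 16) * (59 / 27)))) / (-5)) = 216 / 157235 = 0.00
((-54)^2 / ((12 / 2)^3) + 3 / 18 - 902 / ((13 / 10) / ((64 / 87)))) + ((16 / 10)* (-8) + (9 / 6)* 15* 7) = -3981673 / 11310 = -352.05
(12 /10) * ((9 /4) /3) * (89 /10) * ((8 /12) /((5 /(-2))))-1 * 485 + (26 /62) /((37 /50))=-69761874 /143375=-486.57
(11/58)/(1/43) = 473/58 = 8.16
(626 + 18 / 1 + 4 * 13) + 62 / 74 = 25783 / 37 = 696.84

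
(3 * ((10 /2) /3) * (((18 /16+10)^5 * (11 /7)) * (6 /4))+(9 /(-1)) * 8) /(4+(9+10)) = 921336778941 /10551296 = 87319.77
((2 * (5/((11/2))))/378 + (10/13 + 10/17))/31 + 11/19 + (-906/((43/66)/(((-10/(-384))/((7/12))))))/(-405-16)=0.77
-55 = -55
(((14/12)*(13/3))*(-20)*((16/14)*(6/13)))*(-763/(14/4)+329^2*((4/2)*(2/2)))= -11534080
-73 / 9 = -8.11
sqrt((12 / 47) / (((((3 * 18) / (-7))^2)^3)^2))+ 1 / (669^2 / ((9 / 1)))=117649 * sqrt(141) / 582680415456+ 1 / 49729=0.00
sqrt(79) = 8.89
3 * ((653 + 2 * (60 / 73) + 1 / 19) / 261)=302688 / 40223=7.53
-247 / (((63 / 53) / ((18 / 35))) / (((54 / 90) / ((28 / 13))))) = -29.77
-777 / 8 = -97.12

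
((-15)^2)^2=50625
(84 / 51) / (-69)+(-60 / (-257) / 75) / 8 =-70787 / 3014610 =-0.02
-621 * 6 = -3726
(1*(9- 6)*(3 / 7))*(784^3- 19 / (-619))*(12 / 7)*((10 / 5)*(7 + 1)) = 16994009089.08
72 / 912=3 / 38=0.08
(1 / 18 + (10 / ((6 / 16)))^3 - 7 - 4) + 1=1023463 / 54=18953.02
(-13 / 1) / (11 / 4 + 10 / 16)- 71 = -74.85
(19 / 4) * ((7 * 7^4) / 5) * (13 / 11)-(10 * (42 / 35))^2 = 4119649 / 220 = 18725.68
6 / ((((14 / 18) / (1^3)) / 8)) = 432 / 7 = 61.71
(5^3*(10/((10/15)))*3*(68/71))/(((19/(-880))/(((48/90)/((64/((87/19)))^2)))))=-2653880625/3895912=-681.20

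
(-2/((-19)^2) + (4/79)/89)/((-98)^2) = -6309/12188393182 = -0.00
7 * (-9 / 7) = -9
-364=-364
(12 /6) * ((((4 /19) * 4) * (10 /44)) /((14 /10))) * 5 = 2000 /1463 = 1.37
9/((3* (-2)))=-3/2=-1.50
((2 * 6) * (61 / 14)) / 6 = 61 / 7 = 8.71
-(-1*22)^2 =-484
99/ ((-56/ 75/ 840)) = -111375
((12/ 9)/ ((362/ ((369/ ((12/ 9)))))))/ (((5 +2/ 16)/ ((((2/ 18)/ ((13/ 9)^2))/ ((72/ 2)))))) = 9/ 30589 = 0.00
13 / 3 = 4.33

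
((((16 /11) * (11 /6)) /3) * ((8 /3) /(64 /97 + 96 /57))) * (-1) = -3686 /3645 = -1.01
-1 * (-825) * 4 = 3300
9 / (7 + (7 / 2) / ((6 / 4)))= 27 / 28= 0.96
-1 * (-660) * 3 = 1980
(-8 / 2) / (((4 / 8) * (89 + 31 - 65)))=-0.15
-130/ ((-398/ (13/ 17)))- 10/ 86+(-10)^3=-145449580/ 145469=-999.87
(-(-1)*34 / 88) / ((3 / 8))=34 / 33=1.03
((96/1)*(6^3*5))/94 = 51840/47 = 1102.98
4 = 4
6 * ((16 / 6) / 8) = 2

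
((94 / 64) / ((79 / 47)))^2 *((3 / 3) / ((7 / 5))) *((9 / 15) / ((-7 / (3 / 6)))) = -14639043 / 626296832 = -0.02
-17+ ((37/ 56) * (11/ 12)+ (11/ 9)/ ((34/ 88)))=-453451/ 34272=-13.23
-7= -7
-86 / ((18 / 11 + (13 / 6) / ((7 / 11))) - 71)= 39732 / 30473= 1.30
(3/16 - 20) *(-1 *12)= 951/4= 237.75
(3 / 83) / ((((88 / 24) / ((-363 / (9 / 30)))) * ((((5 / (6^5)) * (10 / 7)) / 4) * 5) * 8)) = -2694384 / 2075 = -1298.50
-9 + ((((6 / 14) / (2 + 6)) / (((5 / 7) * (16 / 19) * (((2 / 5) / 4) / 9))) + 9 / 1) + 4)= 769 / 64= 12.02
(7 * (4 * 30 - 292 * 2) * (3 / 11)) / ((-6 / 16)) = 2362.18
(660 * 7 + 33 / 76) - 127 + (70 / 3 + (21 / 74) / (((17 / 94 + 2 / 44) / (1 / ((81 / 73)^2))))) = 3250690500881 / 719531748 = 4517.79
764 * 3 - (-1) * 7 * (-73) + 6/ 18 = 5344/ 3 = 1781.33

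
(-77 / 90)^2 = 5929 / 8100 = 0.73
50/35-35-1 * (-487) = 3174/7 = 453.43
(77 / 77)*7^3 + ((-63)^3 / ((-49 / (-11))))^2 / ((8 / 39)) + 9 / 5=614428183147 / 40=15360704578.68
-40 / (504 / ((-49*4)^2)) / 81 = -27440 / 729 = -37.64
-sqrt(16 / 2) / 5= -2 * sqrt(2) / 5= -0.57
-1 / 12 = -0.08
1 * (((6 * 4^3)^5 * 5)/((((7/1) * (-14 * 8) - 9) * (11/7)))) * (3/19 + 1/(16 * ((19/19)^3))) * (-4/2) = 2447422689116160/165737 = 14766905936.01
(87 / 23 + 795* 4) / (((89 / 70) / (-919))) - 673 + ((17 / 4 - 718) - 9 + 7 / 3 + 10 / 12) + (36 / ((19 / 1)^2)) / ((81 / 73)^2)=-2302659.19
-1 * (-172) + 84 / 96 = 1383 / 8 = 172.88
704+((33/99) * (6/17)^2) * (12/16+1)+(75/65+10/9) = 23883394/33813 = 706.34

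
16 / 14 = 8 / 7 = 1.14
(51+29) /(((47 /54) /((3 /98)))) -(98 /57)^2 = -1064492 /7482447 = -0.14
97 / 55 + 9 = 592 / 55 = 10.76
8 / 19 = 0.42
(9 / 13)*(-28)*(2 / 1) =-504 / 13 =-38.77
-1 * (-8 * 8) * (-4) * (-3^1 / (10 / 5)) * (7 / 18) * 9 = 1344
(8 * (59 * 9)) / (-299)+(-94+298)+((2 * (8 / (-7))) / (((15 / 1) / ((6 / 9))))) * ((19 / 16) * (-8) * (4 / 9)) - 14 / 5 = 158870702 / 847665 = 187.42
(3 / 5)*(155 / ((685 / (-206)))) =-19158 / 685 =-27.97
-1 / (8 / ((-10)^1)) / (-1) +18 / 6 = 7 / 4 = 1.75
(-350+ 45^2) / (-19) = -88.16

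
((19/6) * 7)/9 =133/54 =2.46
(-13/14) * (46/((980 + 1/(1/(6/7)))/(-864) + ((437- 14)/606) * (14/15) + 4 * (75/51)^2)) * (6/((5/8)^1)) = -180973668096/3604295759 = -50.21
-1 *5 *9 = -45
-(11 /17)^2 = -121 /289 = -0.42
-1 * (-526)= 526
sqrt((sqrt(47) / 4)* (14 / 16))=sqrt(14)* 47^(1 / 4) / 8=1.22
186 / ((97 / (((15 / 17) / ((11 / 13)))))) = 36270 / 18139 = 2.00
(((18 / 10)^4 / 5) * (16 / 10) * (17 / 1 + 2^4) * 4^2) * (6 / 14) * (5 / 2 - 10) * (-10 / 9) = 27713664 / 4375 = 6334.55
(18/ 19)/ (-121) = -18/ 2299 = -0.01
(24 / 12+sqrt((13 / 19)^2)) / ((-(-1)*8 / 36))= 459 / 38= 12.08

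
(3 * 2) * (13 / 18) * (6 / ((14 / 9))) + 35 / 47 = 5744 / 329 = 17.46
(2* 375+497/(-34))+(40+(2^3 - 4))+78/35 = 930117/1190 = 781.61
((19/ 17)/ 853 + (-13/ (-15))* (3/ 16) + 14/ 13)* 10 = 18711549/ 1508104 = 12.41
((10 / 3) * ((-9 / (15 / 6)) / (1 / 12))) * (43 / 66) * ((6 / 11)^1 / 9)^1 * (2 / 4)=-344 / 121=-2.84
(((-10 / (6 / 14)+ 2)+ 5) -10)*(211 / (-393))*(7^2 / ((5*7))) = 116683 / 5895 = 19.79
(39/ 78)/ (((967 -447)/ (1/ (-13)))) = -1/ 13520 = -0.00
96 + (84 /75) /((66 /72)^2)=294432 /3025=97.33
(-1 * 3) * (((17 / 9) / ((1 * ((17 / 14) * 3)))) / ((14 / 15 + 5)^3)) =-5250 / 704969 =-0.01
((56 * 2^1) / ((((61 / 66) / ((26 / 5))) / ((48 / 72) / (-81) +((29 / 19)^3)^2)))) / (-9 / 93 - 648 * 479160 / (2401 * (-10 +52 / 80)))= 11709228613819940851648 / 20340329861805632040645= 0.58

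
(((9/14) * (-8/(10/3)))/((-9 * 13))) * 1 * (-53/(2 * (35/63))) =-1431/2275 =-0.63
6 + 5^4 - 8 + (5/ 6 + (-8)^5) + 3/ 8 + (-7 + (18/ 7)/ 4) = -5401225/ 168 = -32150.15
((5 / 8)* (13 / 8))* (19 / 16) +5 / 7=1.92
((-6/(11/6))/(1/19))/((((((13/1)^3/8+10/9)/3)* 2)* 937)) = -73872/204624871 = -0.00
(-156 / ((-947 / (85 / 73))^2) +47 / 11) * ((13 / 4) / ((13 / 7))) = 1572235521269 / 210280187084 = 7.48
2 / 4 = 1 / 2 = 0.50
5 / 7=0.71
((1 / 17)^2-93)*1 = -26876 / 289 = -93.00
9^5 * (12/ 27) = 26244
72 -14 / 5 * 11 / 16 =2803 / 40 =70.08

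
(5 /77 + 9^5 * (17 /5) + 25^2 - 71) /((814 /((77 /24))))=3229519 /4070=793.49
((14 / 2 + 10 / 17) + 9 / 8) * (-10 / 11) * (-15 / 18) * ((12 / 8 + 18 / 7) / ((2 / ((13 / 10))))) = 1463475 / 83776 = 17.47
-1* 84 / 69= -28 / 23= -1.22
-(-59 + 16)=43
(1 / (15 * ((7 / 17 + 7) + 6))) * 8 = 34 / 855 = 0.04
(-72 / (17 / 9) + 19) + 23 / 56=-17809 / 952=-18.71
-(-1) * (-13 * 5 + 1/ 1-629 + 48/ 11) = -7575/ 11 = -688.64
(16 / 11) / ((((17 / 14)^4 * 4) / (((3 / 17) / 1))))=460992 / 15618427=0.03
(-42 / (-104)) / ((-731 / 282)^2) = 417501 / 6946693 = 0.06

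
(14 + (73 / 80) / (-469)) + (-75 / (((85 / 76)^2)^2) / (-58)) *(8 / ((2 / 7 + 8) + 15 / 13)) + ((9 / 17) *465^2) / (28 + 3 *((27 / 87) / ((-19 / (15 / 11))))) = 15987090251744453388027 / 3887186821167000400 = 4112.77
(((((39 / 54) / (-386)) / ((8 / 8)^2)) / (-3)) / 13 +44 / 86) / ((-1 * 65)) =-0.01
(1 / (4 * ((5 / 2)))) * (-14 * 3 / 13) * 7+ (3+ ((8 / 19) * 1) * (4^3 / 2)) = 17552 / 1235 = 14.21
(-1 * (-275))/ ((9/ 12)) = 1100/ 3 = 366.67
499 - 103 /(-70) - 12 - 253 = 16483 /70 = 235.47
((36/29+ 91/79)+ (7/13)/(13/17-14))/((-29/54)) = -94590876/21592675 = -4.38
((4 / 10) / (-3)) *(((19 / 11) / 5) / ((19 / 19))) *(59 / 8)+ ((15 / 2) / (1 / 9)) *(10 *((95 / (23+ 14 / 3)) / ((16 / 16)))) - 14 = 630909857 / 273900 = 2303.43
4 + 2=6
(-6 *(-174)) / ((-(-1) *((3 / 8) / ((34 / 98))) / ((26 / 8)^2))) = 499902 / 49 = 10202.08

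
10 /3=3.33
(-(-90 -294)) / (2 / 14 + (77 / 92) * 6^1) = 123648 / 1663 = 74.35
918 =918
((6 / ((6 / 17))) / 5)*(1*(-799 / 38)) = -13583 / 190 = -71.49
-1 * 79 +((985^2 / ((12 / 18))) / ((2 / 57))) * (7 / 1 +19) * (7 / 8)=15097669961 / 16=943604372.56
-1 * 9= -9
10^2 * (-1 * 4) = -400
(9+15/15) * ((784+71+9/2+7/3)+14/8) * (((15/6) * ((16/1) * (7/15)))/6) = 725410/27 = 26867.04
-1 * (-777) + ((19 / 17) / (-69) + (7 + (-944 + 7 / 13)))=-2431876 / 15249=-159.48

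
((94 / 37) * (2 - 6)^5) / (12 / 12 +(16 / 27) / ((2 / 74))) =-113.47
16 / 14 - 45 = -307 / 7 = -43.86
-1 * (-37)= 37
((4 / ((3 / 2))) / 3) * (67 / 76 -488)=-74042 / 171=-432.99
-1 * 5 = -5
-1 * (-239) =239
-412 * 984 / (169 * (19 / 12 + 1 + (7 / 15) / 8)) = -48648960 / 53573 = -908.09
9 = 9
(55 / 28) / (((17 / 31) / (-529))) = -901945 / 476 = -1894.84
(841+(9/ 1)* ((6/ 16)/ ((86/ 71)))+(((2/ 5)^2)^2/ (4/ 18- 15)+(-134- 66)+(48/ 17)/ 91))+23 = 8427876113213/ 12638990000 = 666.82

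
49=49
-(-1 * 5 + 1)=4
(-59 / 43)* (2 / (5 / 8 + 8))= -944 / 2967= -0.32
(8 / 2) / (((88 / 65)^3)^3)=20711912837890625 / 79119595457216512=0.26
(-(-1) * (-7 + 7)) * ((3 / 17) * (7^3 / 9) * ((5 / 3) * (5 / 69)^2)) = 0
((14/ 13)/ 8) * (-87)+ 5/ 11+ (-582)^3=-112762580935/ 572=-197137379.26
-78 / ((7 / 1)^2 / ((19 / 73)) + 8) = -494 / 1243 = -0.40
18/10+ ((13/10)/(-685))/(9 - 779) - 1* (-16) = 93886113/5274500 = 17.80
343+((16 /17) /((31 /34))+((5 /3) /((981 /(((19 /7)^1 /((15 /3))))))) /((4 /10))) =344.03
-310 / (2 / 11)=-1705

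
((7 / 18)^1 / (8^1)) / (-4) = -7 / 576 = -0.01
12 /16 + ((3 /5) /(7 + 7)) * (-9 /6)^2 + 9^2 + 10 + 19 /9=236773 /2520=93.96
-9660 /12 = -805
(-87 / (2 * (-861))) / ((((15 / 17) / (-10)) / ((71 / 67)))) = -35003 / 57687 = -0.61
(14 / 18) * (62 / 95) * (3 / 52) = 217 / 7410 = 0.03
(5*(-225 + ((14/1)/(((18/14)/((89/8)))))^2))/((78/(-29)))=-208874965/7776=-26861.49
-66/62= -1.06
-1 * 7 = -7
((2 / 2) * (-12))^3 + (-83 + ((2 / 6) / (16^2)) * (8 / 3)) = -521567 / 288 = -1811.00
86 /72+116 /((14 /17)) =35797 /252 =142.05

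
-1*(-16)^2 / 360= -32 / 45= -0.71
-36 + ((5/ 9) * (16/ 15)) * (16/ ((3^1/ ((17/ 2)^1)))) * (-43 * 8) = -751460/ 81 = -9277.28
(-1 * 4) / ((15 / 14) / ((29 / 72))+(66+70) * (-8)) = 203 / 55081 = 0.00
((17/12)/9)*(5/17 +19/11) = 7/22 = 0.32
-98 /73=-1.34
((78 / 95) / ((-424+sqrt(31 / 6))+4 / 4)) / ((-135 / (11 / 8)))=0.00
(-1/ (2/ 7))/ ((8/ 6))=-21/ 8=-2.62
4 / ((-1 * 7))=-4 / 7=-0.57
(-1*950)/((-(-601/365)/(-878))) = 304446500/601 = 506566.56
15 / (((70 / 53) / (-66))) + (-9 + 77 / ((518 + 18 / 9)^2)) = -1435823461 / 1892800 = -758.57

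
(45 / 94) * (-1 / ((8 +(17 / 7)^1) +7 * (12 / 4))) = -63 / 4136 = -0.02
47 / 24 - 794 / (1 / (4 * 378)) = -28812625 / 24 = -1200526.04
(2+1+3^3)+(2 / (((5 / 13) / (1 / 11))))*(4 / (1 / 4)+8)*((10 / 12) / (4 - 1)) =1094 / 33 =33.15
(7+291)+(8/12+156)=1364/3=454.67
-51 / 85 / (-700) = 3 / 3500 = 0.00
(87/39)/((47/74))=2146/611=3.51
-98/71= -1.38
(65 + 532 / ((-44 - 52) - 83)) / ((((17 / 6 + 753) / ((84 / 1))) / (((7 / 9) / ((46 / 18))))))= 39171384 / 18670595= 2.10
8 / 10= 4 / 5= 0.80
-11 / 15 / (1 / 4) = -44 / 15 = -2.93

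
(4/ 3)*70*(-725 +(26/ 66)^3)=-7294595840/ 107811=-67660.96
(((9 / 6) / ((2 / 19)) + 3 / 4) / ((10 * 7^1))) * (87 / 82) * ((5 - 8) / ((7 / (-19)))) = 14877 / 8036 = 1.85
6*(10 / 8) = 7.50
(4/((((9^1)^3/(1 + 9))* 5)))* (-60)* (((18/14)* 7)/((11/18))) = -320/33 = -9.70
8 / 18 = 4 / 9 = 0.44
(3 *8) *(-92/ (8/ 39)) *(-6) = 64584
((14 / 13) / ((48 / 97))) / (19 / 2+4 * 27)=679 / 36660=0.02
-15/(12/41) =-205/4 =-51.25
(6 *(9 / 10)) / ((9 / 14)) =42 / 5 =8.40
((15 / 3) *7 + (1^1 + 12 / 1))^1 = 48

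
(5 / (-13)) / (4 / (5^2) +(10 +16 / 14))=-875 / 25714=-0.03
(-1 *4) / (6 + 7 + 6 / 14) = -14 / 47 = -0.30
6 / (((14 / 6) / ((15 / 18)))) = 15 / 7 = 2.14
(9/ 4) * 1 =9/ 4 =2.25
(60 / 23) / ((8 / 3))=45 / 46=0.98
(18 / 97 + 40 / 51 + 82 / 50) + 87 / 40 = 4734161 / 989400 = 4.78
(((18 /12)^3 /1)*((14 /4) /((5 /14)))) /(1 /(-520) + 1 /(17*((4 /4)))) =292383 /503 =581.28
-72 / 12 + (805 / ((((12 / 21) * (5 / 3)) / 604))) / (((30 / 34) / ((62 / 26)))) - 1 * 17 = 89681784 / 65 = 1379719.75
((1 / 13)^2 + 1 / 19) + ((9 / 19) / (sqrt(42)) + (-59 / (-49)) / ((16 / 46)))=3*sqrt(42) / 266 + 4431023 / 1258712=3.59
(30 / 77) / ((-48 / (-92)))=115 / 154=0.75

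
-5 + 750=745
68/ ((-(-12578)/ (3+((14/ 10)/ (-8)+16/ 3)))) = 16643/ 377340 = 0.04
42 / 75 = 14 / 25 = 0.56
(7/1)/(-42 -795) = -7/837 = -0.01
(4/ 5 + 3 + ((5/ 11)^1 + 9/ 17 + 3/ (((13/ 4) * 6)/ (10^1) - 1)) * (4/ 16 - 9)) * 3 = -1728954/ 17765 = -97.32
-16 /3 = -5.33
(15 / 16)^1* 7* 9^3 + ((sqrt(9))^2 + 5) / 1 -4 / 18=690889 / 144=4797.84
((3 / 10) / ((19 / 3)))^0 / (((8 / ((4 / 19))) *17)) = 1 / 646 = 0.00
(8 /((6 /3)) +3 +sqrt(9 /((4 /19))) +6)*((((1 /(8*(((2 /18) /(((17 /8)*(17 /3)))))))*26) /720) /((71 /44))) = 41327*sqrt(19) /90880 +537251 /136320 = 5.92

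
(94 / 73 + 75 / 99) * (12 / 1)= 19708 / 803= 24.54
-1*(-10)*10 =100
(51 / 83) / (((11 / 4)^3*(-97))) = -3264 / 10715881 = -0.00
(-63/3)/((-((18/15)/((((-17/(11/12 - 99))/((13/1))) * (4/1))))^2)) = 9710400/234120601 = 0.04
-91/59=-1.54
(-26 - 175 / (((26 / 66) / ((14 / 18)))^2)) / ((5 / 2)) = -2154242 / 7605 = -283.27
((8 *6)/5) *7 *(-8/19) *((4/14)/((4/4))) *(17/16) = -816/95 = -8.59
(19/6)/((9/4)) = 38/27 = 1.41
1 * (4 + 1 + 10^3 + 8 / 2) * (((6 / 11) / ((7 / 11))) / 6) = 1009 / 7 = 144.14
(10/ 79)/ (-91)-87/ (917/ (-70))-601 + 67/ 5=-2735622342/ 4708795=-580.96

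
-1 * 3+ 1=-2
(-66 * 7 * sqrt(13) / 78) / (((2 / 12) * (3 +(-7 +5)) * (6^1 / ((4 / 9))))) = -308 * sqrt(13) / 117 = -9.49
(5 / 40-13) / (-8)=103 / 64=1.61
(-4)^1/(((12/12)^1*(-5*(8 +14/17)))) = 0.09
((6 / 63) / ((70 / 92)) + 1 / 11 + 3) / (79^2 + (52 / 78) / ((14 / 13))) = 13001 / 25231745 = 0.00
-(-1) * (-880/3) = -880/3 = -293.33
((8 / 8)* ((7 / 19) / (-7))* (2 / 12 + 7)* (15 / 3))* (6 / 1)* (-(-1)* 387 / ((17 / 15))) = -3864.01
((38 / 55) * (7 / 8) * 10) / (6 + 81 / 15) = 35 / 66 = 0.53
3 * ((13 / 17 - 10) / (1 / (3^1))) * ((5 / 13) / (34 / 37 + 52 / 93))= -24310665 / 1124006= -21.63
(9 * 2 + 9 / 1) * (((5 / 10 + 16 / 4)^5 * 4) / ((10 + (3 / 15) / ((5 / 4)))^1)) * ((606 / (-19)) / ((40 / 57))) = -7246198035 / 8128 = -891510.59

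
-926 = -926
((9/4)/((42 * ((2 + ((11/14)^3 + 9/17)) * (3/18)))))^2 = 24980004/2197078129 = 0.01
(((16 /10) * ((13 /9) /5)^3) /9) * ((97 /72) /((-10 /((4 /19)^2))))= -1704872 /66614653125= -0.00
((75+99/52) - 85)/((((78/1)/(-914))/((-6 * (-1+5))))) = -384794/169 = -2276.89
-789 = -789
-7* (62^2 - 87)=-26299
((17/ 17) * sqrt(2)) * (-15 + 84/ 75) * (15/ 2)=-1041 * sqrt(2)/ 10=-147.22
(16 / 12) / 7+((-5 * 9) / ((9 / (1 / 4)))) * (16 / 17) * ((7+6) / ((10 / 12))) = -6484 / 357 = -18.16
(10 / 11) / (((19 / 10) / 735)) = 73500 / 209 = 351.67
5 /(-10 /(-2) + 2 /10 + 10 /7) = 175 /232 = 0.75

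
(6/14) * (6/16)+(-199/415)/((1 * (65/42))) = -225273/1510600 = -0.15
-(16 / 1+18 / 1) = -34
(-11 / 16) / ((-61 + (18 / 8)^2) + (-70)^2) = -11 / 77505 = -0.00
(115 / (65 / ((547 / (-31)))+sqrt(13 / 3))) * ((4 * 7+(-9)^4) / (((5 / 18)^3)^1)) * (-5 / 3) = 44074587985956 * sqrt(39) / 20727395+7493485708764 / 318883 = 36778489.76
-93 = -93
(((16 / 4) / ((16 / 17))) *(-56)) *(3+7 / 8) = -3689 / 4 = -922.25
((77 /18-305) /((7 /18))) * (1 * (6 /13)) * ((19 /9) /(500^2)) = -102847 /34125000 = -0.00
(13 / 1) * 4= 52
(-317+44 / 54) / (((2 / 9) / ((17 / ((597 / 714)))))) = -17270351 / 597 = -28928.56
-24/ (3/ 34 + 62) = -816/ 2111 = -0.39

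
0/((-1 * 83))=0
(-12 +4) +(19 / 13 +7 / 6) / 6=-3539 / 468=-7.56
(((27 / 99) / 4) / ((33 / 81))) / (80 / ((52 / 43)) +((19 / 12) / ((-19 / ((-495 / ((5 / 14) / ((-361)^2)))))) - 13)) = 1053 / 94707993490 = 0.00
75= 75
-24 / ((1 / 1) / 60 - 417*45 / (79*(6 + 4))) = 113760 / 112511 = 1.01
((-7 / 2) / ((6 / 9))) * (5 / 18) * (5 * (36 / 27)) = -175 / 18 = -9.72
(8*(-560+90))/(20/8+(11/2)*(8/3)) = -22560/103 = -219.03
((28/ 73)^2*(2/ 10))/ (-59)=-784/ 1572055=-0.00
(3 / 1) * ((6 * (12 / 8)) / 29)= 27 / 29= 0.93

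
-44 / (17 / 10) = -440 / 17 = -25.88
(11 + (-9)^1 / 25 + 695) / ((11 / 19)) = 335179 / 275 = 1218.83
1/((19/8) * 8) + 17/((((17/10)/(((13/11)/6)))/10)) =12383/627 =19.75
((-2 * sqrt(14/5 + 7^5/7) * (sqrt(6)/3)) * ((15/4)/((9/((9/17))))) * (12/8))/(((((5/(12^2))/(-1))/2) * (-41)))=-216 * sqrt(360570)/3485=-37.22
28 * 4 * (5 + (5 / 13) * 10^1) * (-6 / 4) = -19320 / 13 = -1486.15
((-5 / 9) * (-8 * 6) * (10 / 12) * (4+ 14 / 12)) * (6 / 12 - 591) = -1830550 / 27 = -67798.15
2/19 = 0.11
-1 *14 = -14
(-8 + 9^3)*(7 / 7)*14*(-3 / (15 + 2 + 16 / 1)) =-10094 / 11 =-917.64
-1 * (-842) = 842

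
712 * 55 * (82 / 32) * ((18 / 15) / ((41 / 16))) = 46992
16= 16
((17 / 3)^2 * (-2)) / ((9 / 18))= -1156 / 9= -128.44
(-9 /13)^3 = -729 /2197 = -0.33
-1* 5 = -5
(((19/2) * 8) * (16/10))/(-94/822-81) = -124944/83345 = -1.50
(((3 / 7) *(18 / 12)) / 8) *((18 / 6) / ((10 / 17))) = 459 / 1120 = 0.41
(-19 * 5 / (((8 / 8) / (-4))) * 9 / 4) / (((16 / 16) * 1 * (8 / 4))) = 855 / 2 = 427.50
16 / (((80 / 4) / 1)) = 4 / 5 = 0.80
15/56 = 0.27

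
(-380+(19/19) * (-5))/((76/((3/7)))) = -165/76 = -2.17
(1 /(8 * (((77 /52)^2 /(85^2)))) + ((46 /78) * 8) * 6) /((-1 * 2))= -16964261 /77077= -220.09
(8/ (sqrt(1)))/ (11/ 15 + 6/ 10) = 6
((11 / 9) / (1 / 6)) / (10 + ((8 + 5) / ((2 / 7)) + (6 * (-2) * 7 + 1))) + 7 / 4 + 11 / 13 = 1817 / 780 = 2.33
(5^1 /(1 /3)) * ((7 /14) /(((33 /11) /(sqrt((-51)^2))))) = 255 /2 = 127.50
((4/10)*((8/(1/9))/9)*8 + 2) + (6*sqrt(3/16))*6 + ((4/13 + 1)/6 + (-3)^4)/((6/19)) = 9*sqrt(3) + 666409/2340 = 300.38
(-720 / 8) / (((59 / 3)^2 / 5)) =-4050 / 3481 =-1.16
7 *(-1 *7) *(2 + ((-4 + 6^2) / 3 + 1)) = -2009 / 3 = -669.67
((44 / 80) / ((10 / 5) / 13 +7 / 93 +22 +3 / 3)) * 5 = 13299 / 112336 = 0.12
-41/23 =-1.78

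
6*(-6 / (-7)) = 36 / 7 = 5.14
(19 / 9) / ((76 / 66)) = 11 / 6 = 1.83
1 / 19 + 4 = 77 / 19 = 4.05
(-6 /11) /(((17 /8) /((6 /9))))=-0.17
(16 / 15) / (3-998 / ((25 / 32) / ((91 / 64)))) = -40 / 68001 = -0.00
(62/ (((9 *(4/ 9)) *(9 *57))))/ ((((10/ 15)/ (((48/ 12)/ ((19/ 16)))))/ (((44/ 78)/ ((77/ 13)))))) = 0.01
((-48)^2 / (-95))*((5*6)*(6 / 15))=-27648 / 95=-291.03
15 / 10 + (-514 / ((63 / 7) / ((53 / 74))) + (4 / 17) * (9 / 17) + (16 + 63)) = 7645195 / 192474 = 39.72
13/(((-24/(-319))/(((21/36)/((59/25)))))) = 725725/16992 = 42.71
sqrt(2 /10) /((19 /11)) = 11 * sqrt(5) /95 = 0.26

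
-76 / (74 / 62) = -2356 / 37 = -63.68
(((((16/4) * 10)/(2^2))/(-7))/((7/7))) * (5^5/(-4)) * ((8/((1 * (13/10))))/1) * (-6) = -41208.79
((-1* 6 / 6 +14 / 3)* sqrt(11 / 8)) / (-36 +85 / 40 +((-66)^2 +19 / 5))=110* sqrt(22) / 519111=0.00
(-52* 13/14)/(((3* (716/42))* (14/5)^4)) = -105625/6876464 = -0.02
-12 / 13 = -0.92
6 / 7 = 0.86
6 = 6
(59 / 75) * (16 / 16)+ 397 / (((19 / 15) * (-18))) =-47383 / 2850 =-16.63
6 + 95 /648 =6.15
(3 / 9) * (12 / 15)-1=-11 / 15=-0.73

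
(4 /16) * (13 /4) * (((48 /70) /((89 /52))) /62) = 507 /96565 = 0.01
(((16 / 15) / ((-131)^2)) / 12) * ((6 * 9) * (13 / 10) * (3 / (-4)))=-117 / 429025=-0.00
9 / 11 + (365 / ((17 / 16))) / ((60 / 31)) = 100031 / 561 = 178.31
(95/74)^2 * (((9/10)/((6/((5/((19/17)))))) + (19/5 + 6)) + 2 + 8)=33.74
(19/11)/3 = 19/33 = 0.58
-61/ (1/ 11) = -671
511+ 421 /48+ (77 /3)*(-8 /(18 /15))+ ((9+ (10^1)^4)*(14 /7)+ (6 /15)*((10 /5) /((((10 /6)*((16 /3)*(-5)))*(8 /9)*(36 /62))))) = 1466396989 /72000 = 20366.62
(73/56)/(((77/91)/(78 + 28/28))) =121.71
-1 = -1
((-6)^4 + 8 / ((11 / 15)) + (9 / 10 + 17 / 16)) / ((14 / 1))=1151807 / 12320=93.49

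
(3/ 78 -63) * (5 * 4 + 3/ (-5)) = -158789/ 130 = -1221.45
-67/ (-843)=67/ 843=0.08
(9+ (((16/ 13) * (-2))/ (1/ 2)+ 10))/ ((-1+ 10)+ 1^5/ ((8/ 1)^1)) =1464/ 949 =1.54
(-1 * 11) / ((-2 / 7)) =77 / 2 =38.50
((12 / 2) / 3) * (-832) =-1664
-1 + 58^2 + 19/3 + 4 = 10120/3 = 3373.33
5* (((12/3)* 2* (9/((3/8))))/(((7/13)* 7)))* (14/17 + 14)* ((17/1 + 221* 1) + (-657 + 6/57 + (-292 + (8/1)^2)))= -324829440/133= -2442326.62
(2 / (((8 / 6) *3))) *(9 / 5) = 9 / 10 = 0.90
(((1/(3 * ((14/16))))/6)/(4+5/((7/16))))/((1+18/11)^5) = 161051/4984209207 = 0.00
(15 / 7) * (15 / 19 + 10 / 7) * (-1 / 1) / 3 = -1475 / 931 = -1.58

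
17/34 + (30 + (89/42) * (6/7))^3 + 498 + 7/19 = 146216827495/4470662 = 32705.86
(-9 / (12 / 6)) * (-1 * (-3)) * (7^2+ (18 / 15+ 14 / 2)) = -3861 / 5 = -772.20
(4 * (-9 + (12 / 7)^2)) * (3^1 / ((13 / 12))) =-67.14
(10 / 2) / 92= 5 / 92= 0.05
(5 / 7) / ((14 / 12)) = 30 / 49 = 0.61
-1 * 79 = -79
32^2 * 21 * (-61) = -1311744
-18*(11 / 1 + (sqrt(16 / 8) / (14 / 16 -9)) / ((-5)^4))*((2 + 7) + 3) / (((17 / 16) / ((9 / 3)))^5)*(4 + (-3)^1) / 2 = -302707113984 / 1419857 + 220150628352*sqrt(2) / 57681690625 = -213190.10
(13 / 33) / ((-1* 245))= -13 / 8085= -0.00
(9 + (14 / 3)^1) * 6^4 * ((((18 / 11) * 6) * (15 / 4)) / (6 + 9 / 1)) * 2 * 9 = 8608032 / 11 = 782548.36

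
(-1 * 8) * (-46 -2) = 384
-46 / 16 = -23 / 8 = -2.88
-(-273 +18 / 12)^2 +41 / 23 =-6781363 / 92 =-73710.47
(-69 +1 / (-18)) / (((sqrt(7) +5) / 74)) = -229955 / 162 +45991 * sqrt(7) / 162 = -668.36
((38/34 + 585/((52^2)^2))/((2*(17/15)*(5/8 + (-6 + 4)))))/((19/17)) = -14573145/45416384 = -0.32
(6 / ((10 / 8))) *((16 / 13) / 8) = 0.74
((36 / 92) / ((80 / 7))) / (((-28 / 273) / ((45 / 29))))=-22113 / 42688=-0.52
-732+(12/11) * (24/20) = -40188/55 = -730.69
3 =3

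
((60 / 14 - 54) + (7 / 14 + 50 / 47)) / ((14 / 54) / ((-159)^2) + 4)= -21626403921 / 1796573590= -12.04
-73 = -73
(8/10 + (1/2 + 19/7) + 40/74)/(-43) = -11797/111370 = -0.11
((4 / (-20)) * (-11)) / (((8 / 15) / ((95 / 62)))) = 3135 / 496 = 6.32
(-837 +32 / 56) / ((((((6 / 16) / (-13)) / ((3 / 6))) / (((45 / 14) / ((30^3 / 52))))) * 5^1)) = 197899 / 11025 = 17.95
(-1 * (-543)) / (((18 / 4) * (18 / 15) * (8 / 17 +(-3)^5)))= -15385 / 37107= -0.41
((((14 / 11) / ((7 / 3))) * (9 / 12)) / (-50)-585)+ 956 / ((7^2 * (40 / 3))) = -31453071 / 53900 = -583.54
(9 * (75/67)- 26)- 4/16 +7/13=-54479/3484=-15.64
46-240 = -194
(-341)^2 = 116281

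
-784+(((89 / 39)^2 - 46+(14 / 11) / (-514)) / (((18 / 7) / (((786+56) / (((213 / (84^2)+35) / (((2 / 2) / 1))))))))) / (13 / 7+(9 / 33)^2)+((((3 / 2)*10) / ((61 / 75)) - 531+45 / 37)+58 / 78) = -133074008386735232998 / 89190424966875453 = -1492.02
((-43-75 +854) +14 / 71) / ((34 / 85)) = 130675 / 71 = 1840.49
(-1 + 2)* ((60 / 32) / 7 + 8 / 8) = 71 / 56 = 1.27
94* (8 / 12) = 188 / 3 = 62.67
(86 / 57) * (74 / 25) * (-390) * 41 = -6784024 / 95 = -71410.78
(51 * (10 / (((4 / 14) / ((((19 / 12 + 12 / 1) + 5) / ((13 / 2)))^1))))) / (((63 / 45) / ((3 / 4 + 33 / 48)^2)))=50135975 / 6656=7532.45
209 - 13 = 196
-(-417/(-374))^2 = -173889/139876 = -1.24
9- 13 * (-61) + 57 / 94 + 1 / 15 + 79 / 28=15900461 / 19740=805.49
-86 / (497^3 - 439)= -43 / 61381517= -0.00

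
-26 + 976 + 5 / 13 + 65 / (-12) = 147415 / 156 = 944.97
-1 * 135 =-135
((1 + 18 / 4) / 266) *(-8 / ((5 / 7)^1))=-0.23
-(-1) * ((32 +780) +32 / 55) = 44692 / 55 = 812.58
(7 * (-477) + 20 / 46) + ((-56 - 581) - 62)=-92864 / 23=-4037.57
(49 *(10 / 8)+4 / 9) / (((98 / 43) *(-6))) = -95503 / 21168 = -4.51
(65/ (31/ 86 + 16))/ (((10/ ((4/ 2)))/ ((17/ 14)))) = 9503/ 9849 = 0.96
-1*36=-36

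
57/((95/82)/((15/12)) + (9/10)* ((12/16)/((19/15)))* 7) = 355224/29023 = 12.24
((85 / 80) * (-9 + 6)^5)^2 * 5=85325805 / 256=333303.93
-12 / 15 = -4 / 5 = -0.80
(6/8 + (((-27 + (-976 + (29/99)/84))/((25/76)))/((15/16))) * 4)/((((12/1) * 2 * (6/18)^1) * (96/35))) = -40567891141/68428800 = -592.85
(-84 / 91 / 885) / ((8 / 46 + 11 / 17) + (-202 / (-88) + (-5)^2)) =-68816 / 1855047025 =-0.00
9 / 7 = 1.29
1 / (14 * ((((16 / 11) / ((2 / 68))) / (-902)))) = -4961 / 3808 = -1.30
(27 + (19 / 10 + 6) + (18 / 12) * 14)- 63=-71 / 10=-7.10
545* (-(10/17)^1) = -5450/17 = -320.59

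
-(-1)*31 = 31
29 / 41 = 0.71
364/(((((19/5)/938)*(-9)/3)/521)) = -889430360/57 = -15604041.40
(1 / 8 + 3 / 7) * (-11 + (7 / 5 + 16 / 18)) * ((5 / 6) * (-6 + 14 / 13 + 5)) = -217 / 702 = -0.31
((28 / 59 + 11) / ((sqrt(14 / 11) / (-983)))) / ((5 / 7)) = -665491 *sqrt(154) / 590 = -13997.50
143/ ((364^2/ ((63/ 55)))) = 9/ 7280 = 0.00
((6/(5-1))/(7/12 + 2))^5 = 1889568/28629151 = 0.07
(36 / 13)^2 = 1296 / 169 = 7.67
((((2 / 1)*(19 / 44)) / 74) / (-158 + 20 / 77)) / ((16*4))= -133 / 115046912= -0.00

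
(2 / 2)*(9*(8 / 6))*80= 960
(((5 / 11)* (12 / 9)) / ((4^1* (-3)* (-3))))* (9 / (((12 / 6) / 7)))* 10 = 175 / 33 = 5.30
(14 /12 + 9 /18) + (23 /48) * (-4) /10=59 /40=1.48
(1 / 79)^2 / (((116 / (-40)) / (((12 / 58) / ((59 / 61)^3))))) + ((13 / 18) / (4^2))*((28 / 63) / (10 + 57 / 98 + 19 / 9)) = 681177487740863 / 434443007981998980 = 0.00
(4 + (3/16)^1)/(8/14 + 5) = 469/624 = 0.75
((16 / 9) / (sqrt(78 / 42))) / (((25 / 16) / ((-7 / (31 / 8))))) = -14336 * sqrt(91) / 90675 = -1.51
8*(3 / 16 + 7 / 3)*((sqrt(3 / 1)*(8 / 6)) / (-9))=-242*sqrt(3) / 81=-5.17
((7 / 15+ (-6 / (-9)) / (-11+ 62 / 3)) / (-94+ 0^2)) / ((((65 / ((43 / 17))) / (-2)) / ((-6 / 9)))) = -20038 / 67775175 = -0.00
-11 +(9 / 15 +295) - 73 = 1058 / 5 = 211.60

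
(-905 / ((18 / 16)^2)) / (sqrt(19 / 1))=-164.05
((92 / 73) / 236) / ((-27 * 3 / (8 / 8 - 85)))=644 / 116289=0.01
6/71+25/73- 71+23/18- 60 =-12062471/93294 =-129.30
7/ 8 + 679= 5439/ 8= 679.88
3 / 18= 1 / 6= 0.17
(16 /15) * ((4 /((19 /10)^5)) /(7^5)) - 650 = -81150800711350 /124847387679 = -650.00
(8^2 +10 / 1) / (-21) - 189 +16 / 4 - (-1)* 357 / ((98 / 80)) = 2161 / 21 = 102.90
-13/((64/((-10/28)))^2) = -325/802816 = -0.00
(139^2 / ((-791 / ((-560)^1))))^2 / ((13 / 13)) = 2389126662400 / 12769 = 187103662.18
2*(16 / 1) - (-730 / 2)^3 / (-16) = -48626613 / 16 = -3039163.31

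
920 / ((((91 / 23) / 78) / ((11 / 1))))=1396560 / 7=199508.57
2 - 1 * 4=-2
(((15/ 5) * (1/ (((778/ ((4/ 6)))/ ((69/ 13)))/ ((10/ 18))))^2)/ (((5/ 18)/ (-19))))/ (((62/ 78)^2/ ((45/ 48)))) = -2261475/ 1163355848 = -0.00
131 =131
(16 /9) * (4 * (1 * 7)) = 448 /9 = 49.78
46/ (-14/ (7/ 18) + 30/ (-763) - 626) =-17549/ 252568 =-0.07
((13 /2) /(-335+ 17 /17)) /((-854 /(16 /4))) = 13 /142618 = 0.00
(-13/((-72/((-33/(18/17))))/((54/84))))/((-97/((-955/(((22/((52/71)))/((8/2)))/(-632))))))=433506970/144627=2997.41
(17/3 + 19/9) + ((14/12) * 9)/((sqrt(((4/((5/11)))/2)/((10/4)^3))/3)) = 70/9 + 1575 * sqrt(11)/88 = 67.14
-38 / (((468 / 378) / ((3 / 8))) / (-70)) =41895 / 52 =805.67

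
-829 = -829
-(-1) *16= 16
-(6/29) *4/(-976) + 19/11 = 67255/38918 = 1.73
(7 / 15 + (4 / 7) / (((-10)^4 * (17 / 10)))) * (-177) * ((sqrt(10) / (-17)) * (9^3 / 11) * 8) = 7166148732 * sqrt(10) / 2781625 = 8146.80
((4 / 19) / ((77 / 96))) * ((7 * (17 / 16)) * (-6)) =-2448 / 209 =-11.71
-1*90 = -90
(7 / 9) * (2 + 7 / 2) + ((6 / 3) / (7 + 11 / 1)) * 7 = 91 / 18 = 5.06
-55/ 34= -1.62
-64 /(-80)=4 /5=0.80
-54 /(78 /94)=-65.08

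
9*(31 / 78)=3.58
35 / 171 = 0.20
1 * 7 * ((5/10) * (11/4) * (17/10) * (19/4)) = 24871/320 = 77.72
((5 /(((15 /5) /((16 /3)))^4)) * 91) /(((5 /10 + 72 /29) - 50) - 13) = -1729495040 /22838841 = -75.73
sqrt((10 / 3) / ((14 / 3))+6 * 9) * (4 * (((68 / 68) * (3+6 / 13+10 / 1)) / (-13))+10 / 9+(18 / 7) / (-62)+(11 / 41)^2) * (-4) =6658785128 * sqrt(2681) / 3883780719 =88.77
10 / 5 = 2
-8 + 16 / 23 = -168 / 23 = -7.30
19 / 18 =1.06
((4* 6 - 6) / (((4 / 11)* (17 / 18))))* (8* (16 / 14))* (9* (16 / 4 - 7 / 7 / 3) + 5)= 2166912 / 119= 18209.34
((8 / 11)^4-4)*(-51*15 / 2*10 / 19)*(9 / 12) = 156255075 / 278179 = 561.71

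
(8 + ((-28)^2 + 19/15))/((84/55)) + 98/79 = 10364927/19908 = 520.64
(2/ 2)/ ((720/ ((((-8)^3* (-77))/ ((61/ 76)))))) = 187264/ 2745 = 68.22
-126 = -126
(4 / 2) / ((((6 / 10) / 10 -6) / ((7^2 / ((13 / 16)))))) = -78400 / 3861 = -20.31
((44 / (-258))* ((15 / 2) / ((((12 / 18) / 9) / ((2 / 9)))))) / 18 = -55 / 258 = -0.21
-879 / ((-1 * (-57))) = -15.42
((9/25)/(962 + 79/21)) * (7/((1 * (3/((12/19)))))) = 5292/9633475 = 0.00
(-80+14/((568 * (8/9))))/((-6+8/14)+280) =-1271879/4366784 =-0.29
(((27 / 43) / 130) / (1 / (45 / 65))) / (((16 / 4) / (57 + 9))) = 8019 / 145340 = 0.06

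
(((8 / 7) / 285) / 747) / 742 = 4 / 552888315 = 0.00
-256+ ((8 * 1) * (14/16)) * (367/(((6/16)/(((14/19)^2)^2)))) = 689439104/390963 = 1763.44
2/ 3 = 0.67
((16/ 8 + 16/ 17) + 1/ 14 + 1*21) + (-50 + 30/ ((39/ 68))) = 81435/ 3094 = 26.32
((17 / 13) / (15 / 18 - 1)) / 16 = -51 / 104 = -0.49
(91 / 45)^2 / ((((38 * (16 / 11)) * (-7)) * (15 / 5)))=-13013 / 3693600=-0.00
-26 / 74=-13 / 37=-0.35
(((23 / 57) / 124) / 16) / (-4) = -0.00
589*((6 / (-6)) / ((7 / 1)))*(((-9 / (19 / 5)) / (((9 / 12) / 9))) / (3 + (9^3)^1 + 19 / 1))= 16740 / 5257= 3.18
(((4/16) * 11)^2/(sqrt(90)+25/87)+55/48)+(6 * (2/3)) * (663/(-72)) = -38887721/1088936+2747547 * sqrt(10)/10889360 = -34.91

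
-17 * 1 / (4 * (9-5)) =-17 / 16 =-1.06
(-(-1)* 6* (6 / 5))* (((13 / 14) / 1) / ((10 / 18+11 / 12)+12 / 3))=8424 / 6895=1.22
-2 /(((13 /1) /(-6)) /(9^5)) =708588 /13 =54506.77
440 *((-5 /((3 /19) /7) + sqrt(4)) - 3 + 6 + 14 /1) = -89173.33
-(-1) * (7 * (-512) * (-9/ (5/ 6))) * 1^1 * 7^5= 3252759552/ 5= 650551910.40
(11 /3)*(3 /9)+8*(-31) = -246.78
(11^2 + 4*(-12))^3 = 389017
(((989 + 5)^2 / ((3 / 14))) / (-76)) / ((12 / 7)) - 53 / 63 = -84726101 / 2394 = -35391.02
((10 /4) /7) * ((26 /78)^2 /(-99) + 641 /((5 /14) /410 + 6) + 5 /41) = 67281004885 /1761634413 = 38.19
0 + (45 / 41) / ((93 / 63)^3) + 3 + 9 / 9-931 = -1131849792 / 1221431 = -926.66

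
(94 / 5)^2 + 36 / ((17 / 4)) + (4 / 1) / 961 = 147815032 / 408425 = 361.91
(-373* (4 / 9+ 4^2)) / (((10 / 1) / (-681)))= 6265654 / 15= 417710.27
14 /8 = 7 /4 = 1.75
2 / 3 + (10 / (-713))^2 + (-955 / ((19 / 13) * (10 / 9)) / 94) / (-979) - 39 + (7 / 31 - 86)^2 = 39033672257244385 / 5333280877716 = 7318.89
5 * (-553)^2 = 1529045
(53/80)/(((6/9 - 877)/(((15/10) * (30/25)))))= -0.00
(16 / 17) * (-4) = -64 / 17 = -3.76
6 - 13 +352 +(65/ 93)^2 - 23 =2789203/ 8649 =322.49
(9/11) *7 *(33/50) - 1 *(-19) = 1139/50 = 22.78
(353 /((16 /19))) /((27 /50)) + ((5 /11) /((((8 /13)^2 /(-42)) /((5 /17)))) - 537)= 36263309 /161568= 224.45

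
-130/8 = -65/4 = -16.25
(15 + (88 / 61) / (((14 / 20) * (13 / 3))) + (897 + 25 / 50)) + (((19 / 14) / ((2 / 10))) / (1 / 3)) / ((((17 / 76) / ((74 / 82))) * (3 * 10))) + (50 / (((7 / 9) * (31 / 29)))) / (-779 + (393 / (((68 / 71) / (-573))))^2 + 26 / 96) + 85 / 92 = 969601518401218931178039833 / 1057781166705875070476836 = 916.64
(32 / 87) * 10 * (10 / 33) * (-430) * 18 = -2752000 / 319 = -8626.96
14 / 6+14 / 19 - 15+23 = 631 / 57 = 11.07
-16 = -16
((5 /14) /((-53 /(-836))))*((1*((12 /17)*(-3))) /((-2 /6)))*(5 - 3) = 71.58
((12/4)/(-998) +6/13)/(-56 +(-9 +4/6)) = -17847/2503982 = -0.01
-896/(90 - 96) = 448/3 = 149.33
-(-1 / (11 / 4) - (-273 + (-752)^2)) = 6217545 / 11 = 565231.36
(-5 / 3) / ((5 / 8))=-2.67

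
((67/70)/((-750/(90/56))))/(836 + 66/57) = -1273/519596000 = -0.00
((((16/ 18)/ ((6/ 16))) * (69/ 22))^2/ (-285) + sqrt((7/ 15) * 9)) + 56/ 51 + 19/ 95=3.15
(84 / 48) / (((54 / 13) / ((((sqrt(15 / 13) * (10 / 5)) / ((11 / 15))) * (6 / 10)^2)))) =7 * sqrt(195) / 220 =0.44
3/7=0.43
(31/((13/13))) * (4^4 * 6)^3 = 112340238336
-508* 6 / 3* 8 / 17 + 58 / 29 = -8094 / 17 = -476.12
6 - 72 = -66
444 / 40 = 111 / 10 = 11.10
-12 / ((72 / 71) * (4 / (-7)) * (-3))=-497 / 72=-6.90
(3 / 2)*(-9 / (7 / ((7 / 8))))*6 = -81 / 8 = -10.12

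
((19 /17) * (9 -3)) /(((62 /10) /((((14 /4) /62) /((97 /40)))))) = 39900 /1584689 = 0.03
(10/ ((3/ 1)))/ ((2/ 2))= 10/ 3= 3.33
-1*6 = -6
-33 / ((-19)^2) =-33 / 361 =-0.09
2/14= 1/7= 0.14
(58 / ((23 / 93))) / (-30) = -899 / 115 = -7.82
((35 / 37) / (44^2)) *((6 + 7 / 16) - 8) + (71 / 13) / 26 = 40539101 / 193692928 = 0.21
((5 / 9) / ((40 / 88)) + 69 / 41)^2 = 1149184 / 136161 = 8.44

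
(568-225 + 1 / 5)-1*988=-3224 / 5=-644.80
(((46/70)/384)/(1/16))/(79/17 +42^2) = 391/25256280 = 0.00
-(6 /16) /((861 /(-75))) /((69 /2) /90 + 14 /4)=1125 /133742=0.01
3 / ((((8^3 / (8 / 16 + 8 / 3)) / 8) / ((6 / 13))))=57 / 832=0.07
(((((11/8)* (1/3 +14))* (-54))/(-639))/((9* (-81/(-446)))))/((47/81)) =1.76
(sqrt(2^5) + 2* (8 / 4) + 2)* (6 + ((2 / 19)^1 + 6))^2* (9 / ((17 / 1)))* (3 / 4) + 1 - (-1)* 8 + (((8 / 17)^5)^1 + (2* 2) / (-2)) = 1428300* sqrt(2) / 6137 + 182539374337 / 512568377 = 685.27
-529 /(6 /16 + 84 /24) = -4232 /31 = -136.52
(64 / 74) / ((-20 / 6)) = -48 / 185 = -0.26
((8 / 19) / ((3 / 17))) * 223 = 30328 / 57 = 532.07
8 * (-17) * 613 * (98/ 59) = -8170064/ 59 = -138475.66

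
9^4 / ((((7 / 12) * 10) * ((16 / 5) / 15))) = 295245 / 56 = 5272.23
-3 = -3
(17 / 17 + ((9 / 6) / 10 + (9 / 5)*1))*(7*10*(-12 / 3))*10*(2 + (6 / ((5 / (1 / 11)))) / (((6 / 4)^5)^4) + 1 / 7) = -226295772120004 / 12784876137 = -17700.27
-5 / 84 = -0.06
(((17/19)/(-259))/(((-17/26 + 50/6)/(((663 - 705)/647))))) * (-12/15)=-31824/1362248795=-0.00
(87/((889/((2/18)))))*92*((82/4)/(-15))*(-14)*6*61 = 13345336/1905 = 7005.43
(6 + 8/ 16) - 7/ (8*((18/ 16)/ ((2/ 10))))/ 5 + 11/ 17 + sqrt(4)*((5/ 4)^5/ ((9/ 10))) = 4536187/ 326400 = 13.90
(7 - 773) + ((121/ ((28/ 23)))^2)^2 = 59985932791425/ 614656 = 97592690.53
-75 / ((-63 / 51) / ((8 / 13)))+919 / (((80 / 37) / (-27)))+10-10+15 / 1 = -83164171 / 7280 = -11423.65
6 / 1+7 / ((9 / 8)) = 12.22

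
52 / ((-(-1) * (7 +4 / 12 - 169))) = -156 / 485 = -0.32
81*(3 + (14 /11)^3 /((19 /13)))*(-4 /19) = -36138636 /480491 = -75.21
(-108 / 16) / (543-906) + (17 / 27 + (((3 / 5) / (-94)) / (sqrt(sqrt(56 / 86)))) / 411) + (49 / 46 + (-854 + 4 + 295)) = -166298021 / 300564-sqrt(2) *43^(1 / 4) *7^(3 / 4) / 901460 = -553.29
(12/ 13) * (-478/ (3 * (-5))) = 1912/ 65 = 29.42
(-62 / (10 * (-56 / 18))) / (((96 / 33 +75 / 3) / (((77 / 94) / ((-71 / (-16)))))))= 67518 / 5122295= 0.01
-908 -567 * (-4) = 1360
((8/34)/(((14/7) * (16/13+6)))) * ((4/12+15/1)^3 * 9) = 1265368/2397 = 527.90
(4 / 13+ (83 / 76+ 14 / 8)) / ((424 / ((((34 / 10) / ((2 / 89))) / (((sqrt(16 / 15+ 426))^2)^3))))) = 397275975 / 27531103102454848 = 0.00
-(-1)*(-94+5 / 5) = -93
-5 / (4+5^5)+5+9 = 43801 / 3129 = 14.00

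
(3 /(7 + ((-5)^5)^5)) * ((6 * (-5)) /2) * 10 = 225 /149011611938476559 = 0.00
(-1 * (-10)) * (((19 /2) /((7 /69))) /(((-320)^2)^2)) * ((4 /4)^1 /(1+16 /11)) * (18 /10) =4807 /73400320000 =0.00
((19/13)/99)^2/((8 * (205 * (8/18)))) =361/1207308960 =0.00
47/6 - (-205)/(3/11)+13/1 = 1545/2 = 772.50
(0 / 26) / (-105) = 0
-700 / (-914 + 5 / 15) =2100 / 2741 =0.77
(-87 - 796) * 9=-7947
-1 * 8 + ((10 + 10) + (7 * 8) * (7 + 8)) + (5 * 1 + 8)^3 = 3049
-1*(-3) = 3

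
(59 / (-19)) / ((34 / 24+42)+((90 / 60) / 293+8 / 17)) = -3526548 / 49847165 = -0.07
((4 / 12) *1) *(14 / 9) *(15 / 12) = 35 / 54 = 0.65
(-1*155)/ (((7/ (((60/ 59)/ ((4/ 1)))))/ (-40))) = 93000/ 413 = 225.18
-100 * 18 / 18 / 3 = -100 / 3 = -33.33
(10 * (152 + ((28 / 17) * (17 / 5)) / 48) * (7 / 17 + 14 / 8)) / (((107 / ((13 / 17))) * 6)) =5813899 / 1484304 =3.92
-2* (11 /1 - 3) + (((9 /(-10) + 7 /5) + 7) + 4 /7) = -111 /14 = -7.93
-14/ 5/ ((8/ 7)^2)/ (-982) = 343/ 157120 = 0.00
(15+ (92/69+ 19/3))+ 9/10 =707/30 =23.57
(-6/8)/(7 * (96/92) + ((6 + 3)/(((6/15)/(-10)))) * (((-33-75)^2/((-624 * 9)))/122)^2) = -14463527/139604651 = -0.10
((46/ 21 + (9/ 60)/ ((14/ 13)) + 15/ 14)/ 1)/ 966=2857/ 811440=0.00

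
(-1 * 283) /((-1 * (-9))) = -283 /9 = -31.44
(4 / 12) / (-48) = -1 / 144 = -0.01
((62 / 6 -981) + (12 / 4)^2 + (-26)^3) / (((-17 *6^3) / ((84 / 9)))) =47.12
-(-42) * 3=126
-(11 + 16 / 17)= -203 / 17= -11.94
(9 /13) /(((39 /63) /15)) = 2835 /169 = 16.78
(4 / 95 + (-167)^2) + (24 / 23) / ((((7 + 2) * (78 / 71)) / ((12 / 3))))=7129802089 / 255645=27889.46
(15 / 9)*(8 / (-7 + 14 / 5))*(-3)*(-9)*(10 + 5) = -9000 / 7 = -1285.71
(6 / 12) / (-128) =-1 / 256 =-0.00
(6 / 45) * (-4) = -0.53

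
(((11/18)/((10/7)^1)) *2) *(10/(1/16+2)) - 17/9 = 61/27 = 2.26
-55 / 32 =-1.72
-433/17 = -25.47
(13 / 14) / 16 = 13 / 224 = 0.06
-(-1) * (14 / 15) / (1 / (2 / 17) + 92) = 28 / 3015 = 0.01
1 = 1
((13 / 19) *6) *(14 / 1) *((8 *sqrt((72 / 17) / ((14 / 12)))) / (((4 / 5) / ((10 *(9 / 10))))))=168480 *sqrt(357) / 323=9855.53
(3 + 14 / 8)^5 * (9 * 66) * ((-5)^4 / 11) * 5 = 408048541.26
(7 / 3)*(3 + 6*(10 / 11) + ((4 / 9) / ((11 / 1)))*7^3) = 15463 / 297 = 52.06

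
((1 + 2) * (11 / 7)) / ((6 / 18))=14.14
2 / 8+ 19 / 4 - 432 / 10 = -191 / 5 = -38.20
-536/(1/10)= -5360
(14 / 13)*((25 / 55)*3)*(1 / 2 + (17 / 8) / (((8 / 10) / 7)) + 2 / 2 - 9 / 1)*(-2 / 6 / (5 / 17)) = -42245 / 2288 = -18.46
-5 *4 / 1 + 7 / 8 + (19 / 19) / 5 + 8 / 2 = -14.92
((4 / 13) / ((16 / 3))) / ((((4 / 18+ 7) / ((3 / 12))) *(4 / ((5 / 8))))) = 27 / 86528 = 0.00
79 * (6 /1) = 474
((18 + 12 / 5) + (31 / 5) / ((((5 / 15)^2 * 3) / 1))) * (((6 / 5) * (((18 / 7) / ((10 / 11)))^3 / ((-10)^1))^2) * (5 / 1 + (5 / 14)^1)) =330459532439751 / 257357187500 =1284.05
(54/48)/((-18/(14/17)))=-7/136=-0.05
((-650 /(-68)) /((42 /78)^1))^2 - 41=15528221 /56644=274.14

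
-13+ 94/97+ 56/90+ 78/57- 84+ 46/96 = -124151861/1326960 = -93.56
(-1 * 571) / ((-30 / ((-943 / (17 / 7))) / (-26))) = 48999223 / 255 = 192153.82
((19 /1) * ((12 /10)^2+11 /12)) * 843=3774673 /100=37746.73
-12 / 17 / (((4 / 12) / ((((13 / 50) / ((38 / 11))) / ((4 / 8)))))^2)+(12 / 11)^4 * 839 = 66722217647157 / 56157385625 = 1188.13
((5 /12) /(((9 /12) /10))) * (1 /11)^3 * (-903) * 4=-60200 /3993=-15.08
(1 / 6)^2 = 1 / 36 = 0.03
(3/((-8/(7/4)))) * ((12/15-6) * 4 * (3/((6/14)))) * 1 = 95.55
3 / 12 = 1 / 4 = 0.25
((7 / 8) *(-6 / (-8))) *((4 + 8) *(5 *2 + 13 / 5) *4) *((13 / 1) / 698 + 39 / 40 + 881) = 48868832439 / 139600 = 350063.27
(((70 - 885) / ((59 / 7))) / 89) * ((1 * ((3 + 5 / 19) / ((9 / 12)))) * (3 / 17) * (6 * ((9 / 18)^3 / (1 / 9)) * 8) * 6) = -458408160 / 1696073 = -270.28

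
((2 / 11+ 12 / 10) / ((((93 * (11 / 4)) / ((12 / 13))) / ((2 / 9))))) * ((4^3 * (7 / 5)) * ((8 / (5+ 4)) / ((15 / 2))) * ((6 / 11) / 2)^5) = 17432576 / 981666239125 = 0.00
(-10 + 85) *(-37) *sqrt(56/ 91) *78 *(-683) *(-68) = -7886068114.23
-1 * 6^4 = -1296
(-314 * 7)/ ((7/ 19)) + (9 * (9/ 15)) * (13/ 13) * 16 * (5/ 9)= -5918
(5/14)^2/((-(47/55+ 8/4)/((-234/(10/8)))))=8.36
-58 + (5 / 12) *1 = -691 / 12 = -57.58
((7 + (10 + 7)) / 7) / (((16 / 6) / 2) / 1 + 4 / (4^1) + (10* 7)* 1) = 72 / 1519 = 0.05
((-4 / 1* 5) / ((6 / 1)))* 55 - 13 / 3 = -563 / 3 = -187.67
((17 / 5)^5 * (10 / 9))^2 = 8063975601796 / 31640625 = 254861.45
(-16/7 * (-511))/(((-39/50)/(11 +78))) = -5197600/39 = -133271.79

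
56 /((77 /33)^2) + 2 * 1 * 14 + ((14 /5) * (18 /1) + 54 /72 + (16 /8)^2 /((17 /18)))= 222937 /2380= 93.67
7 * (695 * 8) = 38920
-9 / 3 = -3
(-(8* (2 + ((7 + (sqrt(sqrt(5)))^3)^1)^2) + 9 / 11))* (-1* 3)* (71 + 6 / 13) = 515595 / 143 + 22296* (5^(3 / 4) + 7)^2 / 13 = 187105.35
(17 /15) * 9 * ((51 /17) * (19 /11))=2907 /55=52.85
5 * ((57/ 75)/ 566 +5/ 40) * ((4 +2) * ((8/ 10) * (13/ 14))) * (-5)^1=-278889/ 19810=-14.08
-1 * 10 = -10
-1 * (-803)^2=-644809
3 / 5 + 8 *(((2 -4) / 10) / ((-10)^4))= 3749 / 6250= 0.60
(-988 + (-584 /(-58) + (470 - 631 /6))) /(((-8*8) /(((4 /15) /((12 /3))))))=106679 /167040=0.64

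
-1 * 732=-732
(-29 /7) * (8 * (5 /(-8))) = 145 /7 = 20.71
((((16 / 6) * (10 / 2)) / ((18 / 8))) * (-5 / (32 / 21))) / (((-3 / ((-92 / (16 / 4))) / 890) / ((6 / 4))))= -199013.89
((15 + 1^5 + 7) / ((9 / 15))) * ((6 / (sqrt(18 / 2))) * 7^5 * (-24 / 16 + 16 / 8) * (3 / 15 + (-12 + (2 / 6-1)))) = -72286907 / 9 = -8031878.56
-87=-87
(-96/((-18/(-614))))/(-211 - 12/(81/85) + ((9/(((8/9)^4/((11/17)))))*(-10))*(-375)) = -3078291456/32672727683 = -0.09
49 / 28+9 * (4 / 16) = 4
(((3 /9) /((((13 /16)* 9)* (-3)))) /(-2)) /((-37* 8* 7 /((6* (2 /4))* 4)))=-0.00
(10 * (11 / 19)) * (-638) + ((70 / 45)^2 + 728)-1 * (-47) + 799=-3258470 / 1539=-2117.26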